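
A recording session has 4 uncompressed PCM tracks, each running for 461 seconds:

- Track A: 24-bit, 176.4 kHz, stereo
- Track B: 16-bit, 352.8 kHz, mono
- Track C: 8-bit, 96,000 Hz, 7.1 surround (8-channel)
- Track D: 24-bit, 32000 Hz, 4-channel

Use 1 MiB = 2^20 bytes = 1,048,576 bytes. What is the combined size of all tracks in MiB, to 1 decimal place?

Track A: 176,400 × 461 × 3 × 2 = 487,922,400 bytes.
Track B: 352,800 × 461 × 2 × 1 = 325,281,600 bytes.
Track C: 96,000 × 461 × 1 × 8 = 354,048,000 bytes.
Track D: 32,000 × 461 × 3 × 4 = 177,024,000 bytes.
Total = 1,344,276,000 bytes = 1282.0 MiB.

1282.0 MiB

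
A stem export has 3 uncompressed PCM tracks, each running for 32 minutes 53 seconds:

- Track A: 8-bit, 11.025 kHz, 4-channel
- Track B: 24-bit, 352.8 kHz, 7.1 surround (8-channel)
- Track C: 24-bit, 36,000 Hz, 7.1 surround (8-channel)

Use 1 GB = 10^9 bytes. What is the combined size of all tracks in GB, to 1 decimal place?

18.5 GB

32 minutes 53 seconds = 1,973 s.
Track A: 11,025 × 1,973 × 1 × 4 = 87,009,300 bytes.
Track B: 352,800 × 1,973 × 3 × 8 = 16,705,785,600 bytes.
Track C: 36,000 × 1,973 × 3 × 8 = 1,704,672,000 bytes.
Total = 18,497,466,900 bytes = 18.5 GB.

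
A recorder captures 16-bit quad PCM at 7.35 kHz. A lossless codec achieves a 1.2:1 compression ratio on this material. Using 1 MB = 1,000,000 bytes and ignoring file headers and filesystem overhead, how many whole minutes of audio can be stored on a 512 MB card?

Uncompressed byte rate = 7,350 × 2 × 4 = 58,800 bytes/s.
After 1.2:1 compression, effective rate ≈ 49000 bytes/s.
Capacity = 512 × 1,000,000 = 512,000,000 bytes.
512,000,000 / effective rate ≈ 10448.98 s → 174 minutes.

174 minutes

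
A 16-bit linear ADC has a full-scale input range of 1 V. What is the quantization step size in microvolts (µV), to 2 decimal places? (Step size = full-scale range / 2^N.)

1 V / 2^16 = 1 / 65,536 V = 15.26 µV.

15.26 µV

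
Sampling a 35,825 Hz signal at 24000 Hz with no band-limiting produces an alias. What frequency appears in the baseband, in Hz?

11,825 Hz

Nyquist = 24,000/2 = 12,000 Hz; 35,825 Hz exceeds it.
Alias = |35,825 − 1×24,000| = |35,825 − 24,000| = 11,825 Hz.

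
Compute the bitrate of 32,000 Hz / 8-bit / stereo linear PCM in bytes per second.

64,000 bytes/s

Bit rate = 32,000 × 8 × 2 = 512,000 bits/s.
512,000 / 8 = 64,000 bytes/s.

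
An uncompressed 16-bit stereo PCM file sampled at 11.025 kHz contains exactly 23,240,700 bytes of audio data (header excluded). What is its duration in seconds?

Byte rate = 11,025 × 2 × 2 = 44,100 bytes/s.
Duration = 23,240,700 / 44,100 = 527 s.

527 seconds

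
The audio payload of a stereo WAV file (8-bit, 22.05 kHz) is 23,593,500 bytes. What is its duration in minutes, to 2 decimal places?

8.92 minutes

Byte rate = 22,050 × 1 × 2 = 44,100 bytes/s.
Duration = 23,593,500 / 44,100 = 535 s.
535 s / 60 = 8.92 minutes.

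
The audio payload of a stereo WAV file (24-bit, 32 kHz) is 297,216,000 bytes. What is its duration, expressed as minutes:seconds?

Byte rate = 32,000 × 3 × 2 = 192,000 bytes/s.
Duration = 297,216,000 / 192,000 = 1,548 s.
1,548 s = 25:48.

25:48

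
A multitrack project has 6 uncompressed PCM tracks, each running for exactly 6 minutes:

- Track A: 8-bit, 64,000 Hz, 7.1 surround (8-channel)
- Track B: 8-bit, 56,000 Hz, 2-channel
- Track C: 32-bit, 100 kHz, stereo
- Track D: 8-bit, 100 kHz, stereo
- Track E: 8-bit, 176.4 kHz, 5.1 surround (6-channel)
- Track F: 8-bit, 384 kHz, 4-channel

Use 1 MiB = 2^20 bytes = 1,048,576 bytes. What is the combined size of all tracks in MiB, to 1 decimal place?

1448.3 MiB

exactly 6 minutes = 360 s.
Track A: 64,000 × 360 × 1 × 8 = 184,320,000 bytes.
Track B: 56,000 × 360 × 1 × 2 = 40,320,000 bytes.
Track C: 100,000 × 360 × 4 × 2 = 288,000,000 bytes.
Track D: 100,000 × 360 × 1 × 2 = 72,000,000 bytes.
Track E: 176,400 × 360 × 1 × 6 = 381,024,000 bytes.
Track F: 384,000 × 360 × 1 × 4 = 552,960,000 bytes.
Total = 1,518,624,000 bytes = 1448.3 MiB.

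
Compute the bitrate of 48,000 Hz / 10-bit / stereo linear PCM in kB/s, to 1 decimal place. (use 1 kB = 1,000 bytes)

120.0 kB/s

Bit rate = 48,000 × 10 × 2 = 960,000 bits/s.
960,000 / 8 = 120,000 B/s = 120.0 kB/s.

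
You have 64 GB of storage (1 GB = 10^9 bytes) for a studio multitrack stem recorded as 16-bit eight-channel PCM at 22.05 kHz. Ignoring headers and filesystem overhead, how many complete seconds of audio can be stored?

181,405 seconds

Uncompressed byte rate = 22,050 × 2 × 8 = 352,800 bytes/s.
Capacity = 64 × 1,000,000,000 = 64,000,000,000 bytes.
64,000,000,000 / 352,800 ≈ 181405.9 s → 181,405 seconds.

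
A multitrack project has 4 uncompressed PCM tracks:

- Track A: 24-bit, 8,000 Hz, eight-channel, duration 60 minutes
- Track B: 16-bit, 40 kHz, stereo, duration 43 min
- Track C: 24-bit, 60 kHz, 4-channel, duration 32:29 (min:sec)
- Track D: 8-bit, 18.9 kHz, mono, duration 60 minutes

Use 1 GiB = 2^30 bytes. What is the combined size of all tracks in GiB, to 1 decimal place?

2.4 GiB

Track A: 60 minutes = 3,600 s; 8,000 × 3,600 × 3 × 8 = 691,200,000 bytes.
Track B: 43 min = 2,580 s; 40,000 × 2,580 × 2 × 2 = 412,800,000 bytes.
Track C: 32:29 (min:sec) = 1,949 s; 60,000 × 1,949 × 3 × 4 = 1,403,280,000 bytes.
Track D: 60 minutes = 3,600 s; 18,900 × 3,600 × 1 × 1 = 68,040,000 bytes.
Total = 2,575,320,000 bytes = 2.4 GiB.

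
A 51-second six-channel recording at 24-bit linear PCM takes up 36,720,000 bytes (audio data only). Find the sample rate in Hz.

Bytes = sample_rate × seconds × bytes_per_sample × channels.
sample_rate = 36,720,000 / (51 × 3 × 6) = 36,720,000 / 918 = 40,000 Hz.

40,000 Hz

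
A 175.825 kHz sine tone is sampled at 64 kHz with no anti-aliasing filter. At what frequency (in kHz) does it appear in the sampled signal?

16.175 kHz

Nyquist = 64,000/2 = 32,000 Hz; 175,825 Hz exceeds it.
Alias = |175,825 − 3×64,000| = |175,825 − 192,000| = 16,175 Hz = 16.175 kHz.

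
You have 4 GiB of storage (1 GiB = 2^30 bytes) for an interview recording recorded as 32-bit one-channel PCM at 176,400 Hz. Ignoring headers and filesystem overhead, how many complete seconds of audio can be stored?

6,086 seconds

Uncompressed byte rate = 176,400 × 4 × 1 = 705,600 bytes/s.
Capacity = 4 × 1,073,741,824 = 4,294,967,296 bytes.
4,294,967,296 / 705,600 ≈ 6086.97 s → 6,086 seconds.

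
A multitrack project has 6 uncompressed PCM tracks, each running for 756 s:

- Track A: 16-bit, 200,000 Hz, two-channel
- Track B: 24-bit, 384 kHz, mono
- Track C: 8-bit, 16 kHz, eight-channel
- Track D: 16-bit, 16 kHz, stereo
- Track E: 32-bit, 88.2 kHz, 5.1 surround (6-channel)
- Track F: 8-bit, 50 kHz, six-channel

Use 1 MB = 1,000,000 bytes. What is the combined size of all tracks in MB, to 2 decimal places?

3447.96 MB

Track A: 200,000 × 756 × 2 × 2 = 604,800,000 bytes.
Track B: 384,000 × 756 × 3 × 1 = 870,912,000 bytes.
Track C: 16,000 × 756 × 1 × 8 = 96,768,000 bytes.
Track D: 16,000 × 756 × 2 × 2 = 48,384,000 bytes.
Track E: 88,200 × 756 × 4 × 6 = 1,600,300,800 bytes.
Track F: 50,000 × 756 × 1 × 6 = 226,800,000 bytes.
Total = 3,447,964,800 bytes = 3447.96 MB.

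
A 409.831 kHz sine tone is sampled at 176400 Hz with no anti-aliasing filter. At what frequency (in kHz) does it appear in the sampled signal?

57.031 kHz

Nyquist = 176,400/2 = 88,200 Hz; 409,831 Hz exceeds it.
Alias = |409,831 − 2×176,400| = |409,831 − 352,800| = 57,031 Hz = 57.031 kHz.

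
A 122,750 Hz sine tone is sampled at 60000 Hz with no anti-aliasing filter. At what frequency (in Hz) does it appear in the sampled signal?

Nyquist = 60,000/2 = 30,000 Hz; 122,750 Hz exceeds it.
Alias = |122,750 − 2×60,000| = |122,750 − 120,000| = 2,750 Hz.

2,750 Hz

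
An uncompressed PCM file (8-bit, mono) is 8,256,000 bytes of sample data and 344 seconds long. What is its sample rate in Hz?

Bytes = sample_rate × seconds × bytes_per_sample × channels.
sample_rate = 8,256,000 / (344 × 1 × 1) = 8,256,000 / 344 = 24,000 Hz.

24,000 Hz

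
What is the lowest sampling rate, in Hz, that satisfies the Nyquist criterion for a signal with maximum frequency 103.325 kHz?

206,650 Hz

Minimum sample rate = 2 × 103,325 Hz = 206,650 Hz.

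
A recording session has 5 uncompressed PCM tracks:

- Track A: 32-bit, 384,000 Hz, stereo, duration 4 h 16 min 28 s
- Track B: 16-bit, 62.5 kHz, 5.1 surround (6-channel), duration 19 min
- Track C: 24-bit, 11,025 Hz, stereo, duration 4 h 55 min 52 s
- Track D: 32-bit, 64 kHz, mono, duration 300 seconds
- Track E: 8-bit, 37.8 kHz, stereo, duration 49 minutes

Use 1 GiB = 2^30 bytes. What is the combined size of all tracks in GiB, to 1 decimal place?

Track A: 4 h 16 min 28 s = 15,388 s; 384,000 × 15,388 × 4 × 2 = 47,271,936,000 bytes.
Track B: 19 min = 1,140 s; 62,500 × 1,140 × 2 × 6 = 855,000,000 bytes.
Track C: 4 h 55 min 52 s = 17,752 s; 11,025 × 17,752 × 3 × 2 = 1,174,294,800 bytes.
Track D: 64,000 × 300 × 4 × 1 = 76,800,000 bytes.
Track E: 49 minutes = 2,940 s; 37,800 × 2,940 × 1 × 2 = 222,264,000 bytes.
Total = 49,600,294,800 bytes = 46.2 GiB.

46.2 GiB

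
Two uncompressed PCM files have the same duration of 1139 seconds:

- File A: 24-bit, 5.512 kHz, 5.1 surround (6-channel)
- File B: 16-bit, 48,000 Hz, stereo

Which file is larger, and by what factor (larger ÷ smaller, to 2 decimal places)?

File A: 5,512 × 3 × 6 = 99,216 bytes/s.
File B: 48,000 × 2 × 2 = 192,000 bytes/s.
File B is larger; ratio = 218,688,000 / 113,007,024 = 1.94.

File B, by a factor of 1.94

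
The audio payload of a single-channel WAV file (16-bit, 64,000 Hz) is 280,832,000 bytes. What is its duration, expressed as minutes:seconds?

36:34

Byte rate = 64,000 × 2 × 1 = 128,000 bytes/s.
Duration = 280,832,000 / 128,000 = 2,194 s.
2,194 s = 36:34.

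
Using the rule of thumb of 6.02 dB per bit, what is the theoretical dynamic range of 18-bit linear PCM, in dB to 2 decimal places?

108.36 dB

18 × 6.02 = 108.36 dB.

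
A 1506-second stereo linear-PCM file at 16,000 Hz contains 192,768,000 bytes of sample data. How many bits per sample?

Bytes per sample = 192,768,000 / (16,000 × 1,506 × 2) = 192,768,000 / 48,192,000 = 4.
Bit depth = 4 × 8 = 32 bits.

32 bits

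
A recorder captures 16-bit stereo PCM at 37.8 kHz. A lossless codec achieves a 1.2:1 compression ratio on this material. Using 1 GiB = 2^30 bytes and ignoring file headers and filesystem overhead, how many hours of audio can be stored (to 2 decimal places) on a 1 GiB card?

Uncompressed byte rate = 37,800 × 2 × 2 = 151,200 bytes/s.
After 1.2:1 compression, effective rate ≈ 126000 bytes/s.
Capacity = 1 × 1,073,741,824 = 1,073,741,824 bytes.
1,073,741,824 / effective rate ≈ 8521.76 s → 2.37 hours.

2.37 hours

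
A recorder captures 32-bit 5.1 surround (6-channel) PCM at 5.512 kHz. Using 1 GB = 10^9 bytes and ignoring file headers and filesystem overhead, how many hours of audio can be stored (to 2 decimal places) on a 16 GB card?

Uncompressed byte rate = 5,512 × 4 × 6 = 132,288 bytes/s.
Capacity = 16 × 1,000,000,000 = 16,000,000,000 bytes.
16,000,000,000 / 132,288 ≈ 120948.23 s → 33.60 hours.

33.60 hours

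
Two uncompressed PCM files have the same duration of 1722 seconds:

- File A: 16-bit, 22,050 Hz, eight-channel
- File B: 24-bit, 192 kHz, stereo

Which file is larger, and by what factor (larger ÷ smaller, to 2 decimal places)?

File A: 22,050 × 2 × 8 = 352,800 bytes/s.
File B: 192,000 × 3 × 2 = 1,152,000 bytes/s.
File B is larger; ratio = 1,983,744,000 / 607,521,600 = 3.27.

File B, by a factor of 3.27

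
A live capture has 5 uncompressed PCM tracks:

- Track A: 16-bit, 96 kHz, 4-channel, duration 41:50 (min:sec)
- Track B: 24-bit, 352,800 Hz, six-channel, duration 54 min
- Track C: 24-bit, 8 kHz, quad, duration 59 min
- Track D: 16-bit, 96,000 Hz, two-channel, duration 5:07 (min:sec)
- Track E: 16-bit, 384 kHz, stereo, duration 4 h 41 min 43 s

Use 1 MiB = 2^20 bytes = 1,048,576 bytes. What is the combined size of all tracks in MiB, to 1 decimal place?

46657.3 MiB

Track A: 41:50 (min:sec) = 2,510 s; 96,000 × 2,510 × 2 × 4 = 1,927,680,000 bytes.
Track B: 54 min = 3,240 s; 352,800 × 3,240 × 3 × 6 = 20,575,296,000 bytes.
Track C: 59 min = 3,540 s; 8,000 × 3,540 × 3 × 4 = 339,840,000 bytes.
Track D: 5:07 (min:sec) = 307 s; 96,000 × 307 × 2 × 2 = 117,888,000 bytes.
Track E: 4 h 41 min 43 s = 16,903 s; 384,000 × 16,903 × 2 × 2 = 25,963,008,000 bytes.
Total = 48,923,712,000 bytes = 46657.3 MiB.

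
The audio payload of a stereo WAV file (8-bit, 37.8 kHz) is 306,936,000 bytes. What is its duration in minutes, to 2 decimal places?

Byte rate = 37,800 × 1 × 2 = 75,600 bytes/s.
Duration = 306,936,000 / 75,600 = 4,060 s.
4,060 s / 60 = 67.67 minutes.

67.67 minutes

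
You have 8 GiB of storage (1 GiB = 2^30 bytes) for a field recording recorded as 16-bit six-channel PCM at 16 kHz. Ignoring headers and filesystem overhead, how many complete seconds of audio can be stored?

Uncompressed byte rate = 16,000 × 2 × 6 = 192,000 bytes/s.
Capacity = 8 × 1,073,741,824 = 8,589,934,592 bytes.
8,589,934,592 / 192,000 ≈ 44739.24 s → 44,739 seconds.

44,739 seconds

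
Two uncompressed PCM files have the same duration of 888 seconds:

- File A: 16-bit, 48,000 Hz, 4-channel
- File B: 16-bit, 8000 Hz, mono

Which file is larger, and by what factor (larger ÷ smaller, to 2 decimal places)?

File A, by a factor of 24.00

File A: 48,000 × 2 × 4 = 384,000 bytes/s.
File B: 8,000 × 2 × 1 = 16,000 bytes/s.
File A is larger; ratio = 340,992,000 / 14,208,000 = 24.00.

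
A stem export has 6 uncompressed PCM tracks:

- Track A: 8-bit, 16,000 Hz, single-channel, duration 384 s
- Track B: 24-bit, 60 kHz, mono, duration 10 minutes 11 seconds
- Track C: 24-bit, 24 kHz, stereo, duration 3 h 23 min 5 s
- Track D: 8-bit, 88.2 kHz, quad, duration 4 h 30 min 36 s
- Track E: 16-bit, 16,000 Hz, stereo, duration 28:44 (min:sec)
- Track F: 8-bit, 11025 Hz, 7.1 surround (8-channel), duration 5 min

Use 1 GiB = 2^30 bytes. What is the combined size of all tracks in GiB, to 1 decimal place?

Track A: 16,000 × 384 × 1 × 1 = 6,144,000 bytes.
Track B: 10 minutes 11 seconds = 611 s; 60,000 × 611 × 3 × 1 = 109,980,000 bytes.
Track C: 3 h 23 min 5 s = 12,185 s; 24,000 × 12,185 × 3 × 2 = 1,754,640,000 bytes.
Track D: 4 h 30 min 36 s = 16,236 s; 88,200 × 16,236 × 1 × 4 = 5,728,060,800 bytes.
Track E: 28:44 (min:sec) = 1,724 s; 16,000 × 1,724 × 2 × 2 = 110,336,000 bytes.
Track F: 5 min = 300 s; 11,025 × 300 × 1 × 8 = 26,460,000 bytes.
Total = 7,735,620,800 bytes = 7.2 GiB.

7.2 GiB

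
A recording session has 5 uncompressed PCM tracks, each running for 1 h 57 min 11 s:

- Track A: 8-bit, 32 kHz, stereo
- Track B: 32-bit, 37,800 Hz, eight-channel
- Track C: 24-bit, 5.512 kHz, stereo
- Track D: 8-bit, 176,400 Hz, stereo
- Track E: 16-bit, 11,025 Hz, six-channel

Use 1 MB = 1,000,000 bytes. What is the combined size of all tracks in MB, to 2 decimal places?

12597.95 MB

1 h 57 min 11 s = 7,031 s.
Track A: 32,000 × 7,031 × 1 × 2 = 449,984,000 bytes.
Track B: 37,800 × 7,031 × 4 × 8 = 8,504,697,600 bytes.
Track C: 5,512 × 7,031 × 3 × 2 = 232,529,232 bytes.
Track D: 176,400 × 7,031 × 1 × 2 = 2,480,536,800 bytes.
Track E: 11,025 × 7,031 × 2 × 6 = 930,201,300 bytes.
Total = 12,597,948,932 bytes = 12597.95 MB.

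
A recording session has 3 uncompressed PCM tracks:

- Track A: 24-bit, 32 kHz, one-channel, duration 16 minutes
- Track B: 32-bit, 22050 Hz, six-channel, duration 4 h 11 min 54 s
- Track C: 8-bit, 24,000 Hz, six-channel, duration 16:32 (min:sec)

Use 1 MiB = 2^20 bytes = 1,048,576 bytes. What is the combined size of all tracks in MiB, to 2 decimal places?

Track A: 16 minutes = 960 s; 32,000 × 960 × 3 × 1 = 92,160,000 bytes.
Track B: 4 h 11 min 54 s = 15,114 s; 22,050 × 15,114 × 4 × 6 = 7,998,328,800 bytes.
Track C: 16:32 (min:sec) = 992 s; 24,000 × 992 × 1 × 6 = 142,848,000 bytes.
Total = 8,233,336,800 bytes = 7851.92 MiB.

7851.92 MiB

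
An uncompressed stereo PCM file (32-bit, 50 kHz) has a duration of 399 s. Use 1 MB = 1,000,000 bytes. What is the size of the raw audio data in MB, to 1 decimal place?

Bytes = 50,000 samples/s × 399 s × 4 bytes/sample × 2 ch = 159,600,000 bytes.
159,600,000 / 1,000,000 = 159.6 MB.

159.6 MB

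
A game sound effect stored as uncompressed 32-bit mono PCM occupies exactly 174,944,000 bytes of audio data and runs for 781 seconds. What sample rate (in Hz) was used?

Bytes = sample_rate × seconds × bytes_per_sample × channels.
sample_rate = 174,944,000 / (781 × 4 × 1) = 174,944,000 / 3,124 = 56,000 Hz.

56,000 Hz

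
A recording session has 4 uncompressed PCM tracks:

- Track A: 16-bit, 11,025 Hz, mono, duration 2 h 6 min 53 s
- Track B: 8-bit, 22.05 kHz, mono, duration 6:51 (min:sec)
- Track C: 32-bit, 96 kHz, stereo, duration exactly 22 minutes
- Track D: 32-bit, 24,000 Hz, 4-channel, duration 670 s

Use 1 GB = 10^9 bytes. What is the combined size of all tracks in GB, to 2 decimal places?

Track A: 2 h 6 min 53 s = 7,613 s; 11,025 × 7,613 × 2 × 1 = 167,866,650 bytes.
Track B: 6:51 (min:sec) = 411 s; 22,050 × 411 × 1 × 1 = 9,062,550 bytes.
Track C: exactly 22 minutes = 1,320 s; 96,000 × 1,320 × 4 × 2 = 1,013,760,000 bytes.
Track D: 24,000 × 670 × 4 × 4 = 257,280,000 bytes.
Total = 1,447,969,200 bytes = 1.45 GB.

1.45 GB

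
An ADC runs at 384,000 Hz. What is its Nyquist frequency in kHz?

Nyquist frequency = sample rate / 2 = 384,000 / 2 = 192 kHz.

192 kHz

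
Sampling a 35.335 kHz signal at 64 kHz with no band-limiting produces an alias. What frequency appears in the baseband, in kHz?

28.665 kHz

Nyquist = 64,000/2 = 32,000 Hz; 35,335 Hz exceeds it.
Alias = |35,335 − 1×64,000| = |35,335 − 64,000| = 28,665 Hz = 28.665 kHz.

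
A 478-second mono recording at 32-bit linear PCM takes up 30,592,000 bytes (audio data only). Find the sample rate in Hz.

16,000 Hz

Bytes = sample_rate × seconds × bytes_per_sample × channels.
sample_rate = 30,592,000 / (478 × 4 × 1) = 30,592,000 / 1,912 = 16,000 Hz.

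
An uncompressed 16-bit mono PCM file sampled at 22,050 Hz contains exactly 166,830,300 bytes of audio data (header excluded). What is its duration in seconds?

Byte rate = 22,050 × 2 × 1 = 44,100 bytes/s.
Duration = 166,830,300 / 44,100 = 3,783 s.

3,783 seconds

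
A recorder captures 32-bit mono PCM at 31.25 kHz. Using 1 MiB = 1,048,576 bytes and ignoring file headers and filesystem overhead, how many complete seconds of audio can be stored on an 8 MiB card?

Uncompressed byte rate = 31,250 × 4 × 1 = 125,000 bytes/s.
Capacity = 8 × 1,048,576 = 8,388,608 bytes.
8,388,608 / 125,000 ≈ 67.11 s → 67 seconds.

67 seconds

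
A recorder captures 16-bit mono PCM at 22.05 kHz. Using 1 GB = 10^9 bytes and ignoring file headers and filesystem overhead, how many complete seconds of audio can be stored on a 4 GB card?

Uncompressed byte rate = 22,050 × 2 × 1 = 44,100 bytes/s.
Capacity = 4 × 1,000,000,000 = 4,000,000,000 bytes.
4,000,000,000 / 44,100 ≈ 90702.95 s → 90,702 seconds.

90,702 seconds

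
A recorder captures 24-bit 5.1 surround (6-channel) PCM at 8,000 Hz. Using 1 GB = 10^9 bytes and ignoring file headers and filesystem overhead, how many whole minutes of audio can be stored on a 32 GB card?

Uncompressed byte rate = 8,000 × 3 × 6 = 144,000 bytes/s.
Capacity = 32 × 1,000,000,000 = 32,000,000,000 bytes.
32,000,000,000 / 144,000 ≈ 222222.22 s → 3,703 minutes.

3,703 minutes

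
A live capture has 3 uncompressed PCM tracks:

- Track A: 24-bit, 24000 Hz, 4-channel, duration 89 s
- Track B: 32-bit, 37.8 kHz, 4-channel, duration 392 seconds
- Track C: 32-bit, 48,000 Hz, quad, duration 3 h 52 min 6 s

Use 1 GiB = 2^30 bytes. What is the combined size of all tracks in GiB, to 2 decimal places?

10.21 GiB

Track A: 24,000 × 89 × 3 × 4 = 25,632,000 bytes.
Track B: 37,800 × 392 × 4 × 4 = 237,081,600 bytes.
Track C: 3 h 52 min 6 s = 13,926 s; 48,000 × 13,926 × 4 × 4 = 10,695,168,000 bytes.
Total = 10,957,881,600 bytes = 10.21 GiB.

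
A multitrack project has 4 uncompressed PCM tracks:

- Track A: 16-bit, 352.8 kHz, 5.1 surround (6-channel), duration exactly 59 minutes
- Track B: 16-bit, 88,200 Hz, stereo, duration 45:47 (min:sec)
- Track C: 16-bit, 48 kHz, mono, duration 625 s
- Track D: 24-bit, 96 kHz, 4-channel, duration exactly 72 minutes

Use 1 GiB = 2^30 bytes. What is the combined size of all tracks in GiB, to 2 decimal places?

19.55 GiB

Track A: exactly 59 minutes = 3,540 s; 352,800 × 3,540 × 2 × 6 = 14,986,944,000 bytes.
Track B: 45:47 (min:sec) = 2,747 s; 88,200 × 2,747 × 2 × 2 = 969,141,600 bytes.
Track C: 48,000 × 625 × 2 × 1 = 60,000,000 bytes.
Track D: exactly 72 minutes = 4,320 s; 96,000 × 4,320 × 3 × 4 = 4,976,640,000 bytes.
Total = 20,992,725,600 bytes = 19.55 GiB.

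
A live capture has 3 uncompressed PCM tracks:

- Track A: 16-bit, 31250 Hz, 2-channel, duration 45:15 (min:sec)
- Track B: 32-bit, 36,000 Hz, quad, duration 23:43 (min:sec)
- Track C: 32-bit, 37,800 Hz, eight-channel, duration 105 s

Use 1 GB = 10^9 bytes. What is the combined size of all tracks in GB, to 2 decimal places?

1.29 GB

Track A: 45:15 (min:sec) = 2,715 s; 31,250 × 2,715 × 2 × 2 = 339,375,000 bytes.
Track B: 23:43 (min:sec) = 1,423 s; 36,000 × 1,423 × 4 × 4 = 819,648,000 bytes.
Track C: 37,800 × 105 × 4 × 8 = 127,008,000 bytes.
Total = 1,286,031,000 bytes = 1.29 GB.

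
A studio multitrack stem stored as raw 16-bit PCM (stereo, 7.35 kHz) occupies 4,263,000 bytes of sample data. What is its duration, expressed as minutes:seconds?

Byte rate = 7,350 × 2 × 2 = 29,400 bytes/s.
Duration = 4,263,000 / 29,400 = 145 s.
145 s = 2:25.

2:25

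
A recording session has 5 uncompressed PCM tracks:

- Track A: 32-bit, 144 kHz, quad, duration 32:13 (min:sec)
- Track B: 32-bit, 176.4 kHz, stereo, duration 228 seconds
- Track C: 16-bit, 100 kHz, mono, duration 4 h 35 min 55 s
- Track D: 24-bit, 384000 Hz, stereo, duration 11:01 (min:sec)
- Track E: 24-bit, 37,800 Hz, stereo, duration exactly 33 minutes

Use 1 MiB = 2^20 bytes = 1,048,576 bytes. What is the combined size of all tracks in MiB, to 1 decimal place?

9592.4 MiB

Track A: 32:13 (min:sec) = 1,933 s; 144,000 × 1,933 × 4 × 4 = 4,453,632,000 bytes.
Track B: 176,400 × 228 × 4 × 2 = 321,753,600 bytes.
Track C: 4 h 35 min 55 s = 16,555 s; 100,000 × 16,555 × 2 × 1 = 3,311,000,000 bytes.
Track D: 11:01 (min:sec) = 661 s; 384,000 × 661 × 3 × 2 = 1,522,944,000 bytes.
Track E: exactly 33 minutes = 1,980 s; 37,800 × 1,980 × 3 × 2 = 449,064,000 bytes.
Total = 10,058,393,600 bytes = 9592.4 MiB.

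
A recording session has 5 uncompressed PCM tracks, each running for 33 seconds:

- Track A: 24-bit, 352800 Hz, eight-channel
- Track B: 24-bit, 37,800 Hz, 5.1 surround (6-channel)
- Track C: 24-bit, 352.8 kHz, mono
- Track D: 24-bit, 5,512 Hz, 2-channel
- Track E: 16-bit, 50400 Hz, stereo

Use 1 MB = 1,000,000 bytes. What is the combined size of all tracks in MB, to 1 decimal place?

Track A: 352,800 × 33 × 3 × 8 = 279,417,600 bytes.
Track B: 37,800 × 33 × 3 × 6 = 22,453,200 bytes.
Track C: 352,800 × 33 × 3 × 1 = 34,927,200 bytes.
Track D: 5,512 × 33 × 3 × 2 = 1,091,376 bytes.
Track E: 50,400 × 33 × 2 × 2 = 6,652,800 bytes.
Total = 344,542,176 bytes = 344.5 MB.

344.5 MB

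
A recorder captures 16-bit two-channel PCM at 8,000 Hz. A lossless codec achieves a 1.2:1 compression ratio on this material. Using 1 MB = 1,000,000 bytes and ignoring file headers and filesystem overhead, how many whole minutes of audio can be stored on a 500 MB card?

312 minutes

Uncompressed byte rate = 8,000 × 2 × 2 = 32,000 bytes/s.
After 1.2:1 compression, effective rate ≈ 26666.67 bytes/s.
Capacity = 500 × 1,000,000 = 500,000,000 bytes.
500,000,000 / effective rate ≈ 18750 s → 312 minutes.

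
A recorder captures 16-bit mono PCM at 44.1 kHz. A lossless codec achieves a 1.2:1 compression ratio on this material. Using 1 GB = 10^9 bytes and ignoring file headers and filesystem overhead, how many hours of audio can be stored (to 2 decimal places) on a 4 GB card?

Uncompressed byte rate = 44,100 × 2 × 1 = 88,200 bytes/s.
After 1.2:1 compression, effective rate ≈ 73500 bytes/s.
Capacity = 4 × 1,000,000,000 = 4,000,000,000 bytes.
4,000,000,000 / effective rate ≈ 54421.77 s → 15.12 hours.

15.12 hours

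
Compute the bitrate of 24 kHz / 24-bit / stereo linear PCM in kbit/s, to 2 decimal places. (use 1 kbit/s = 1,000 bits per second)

1152.00 kbit/s

Bit rate = 24,000 × 24 × 2 = 1,152,000 bits/s.
= 1152.00 kbit/s.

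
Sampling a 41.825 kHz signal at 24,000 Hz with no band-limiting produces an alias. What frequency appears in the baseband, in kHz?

6.175 kHz

Nyquist = 24,000/2 = 12,000 Hz; 41,825 Hz exceeds it.
Alias = |41,825 − 2×24,000| = |41,825 − 48,000| = 6,175 Hz = 6.175 kHz.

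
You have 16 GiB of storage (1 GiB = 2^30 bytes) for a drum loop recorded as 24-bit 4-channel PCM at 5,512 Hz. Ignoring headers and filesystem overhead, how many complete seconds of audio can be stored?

Uncompressed byte rate = 5,512 × 3 × 4 = 66,144 bytes/s.
Capacity = 16 × 1,073,741,824 = 17,179,869,184 bytes.
17,179,869,184 / 66,144 ≈ 259734.36 s → 259,734 seconds.

259,734 seconds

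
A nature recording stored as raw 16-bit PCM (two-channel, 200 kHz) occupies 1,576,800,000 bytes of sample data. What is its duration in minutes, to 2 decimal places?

Byte rate = 200,000 × 2 × 2 = 800,000 bytes/s.
Duration = 1,576,800,000 / 800,000 = 1,971 s.
1,971 s / 60 = 32.85 minutes.

32.85 minutes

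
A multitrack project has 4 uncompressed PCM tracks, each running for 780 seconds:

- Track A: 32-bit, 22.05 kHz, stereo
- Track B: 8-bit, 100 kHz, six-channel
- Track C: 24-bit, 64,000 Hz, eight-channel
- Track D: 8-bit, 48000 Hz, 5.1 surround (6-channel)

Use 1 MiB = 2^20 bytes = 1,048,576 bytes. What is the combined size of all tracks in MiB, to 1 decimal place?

1934.3 MiB

Track A: 22,050 × 780 × 4 × 2 = 137,592,000 bytes.
Track B: 100,000 × 780 × 1 × 6 = 468,000,000 bytes.
Track C: 64,000 × 780 × 3 × 8 = 1,198,080,000 bytes.
Track D: 48,000 × 780 × 1 × 6 = 224,640,000 bytes.
Total = 2,028,312,000 bytes = 1934.3 MiB.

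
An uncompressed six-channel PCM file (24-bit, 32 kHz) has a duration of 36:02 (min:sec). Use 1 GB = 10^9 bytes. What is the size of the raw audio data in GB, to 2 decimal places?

Duration = 36:02 (min:sec) = 2,162 s.
Bytes = 32,000 samples/s × 2,162 s × 3 bytes/sample × 6 ch = 1,245,312,000 bytes.
1,245,312,000 / 1,000,000,000 = 1.25 GB.

1.25 GB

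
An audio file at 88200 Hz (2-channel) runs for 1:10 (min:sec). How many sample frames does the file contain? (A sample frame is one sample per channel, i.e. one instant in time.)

6,174,000 sample frames

1:10 (min:sec) = 70 s.
88,200 samples/s × 70 s = 6,174,000 frames.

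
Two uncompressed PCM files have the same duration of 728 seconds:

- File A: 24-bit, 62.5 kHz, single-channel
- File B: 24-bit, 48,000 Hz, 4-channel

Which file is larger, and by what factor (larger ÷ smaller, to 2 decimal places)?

File A: 62,500 × 3 × 1 = 187,500 bytes/s.
File B: 48,000 × 3 × 4 = 576,000 bytes/s.
File B is larger; ratio = 419,328,000 / 136,500,000 = 3.07.

File B, by a factor of 3.07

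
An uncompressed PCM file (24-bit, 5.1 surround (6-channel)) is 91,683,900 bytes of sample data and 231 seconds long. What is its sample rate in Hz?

22,050 Hz

Bytes = sample_rate × seconds × bytes_per_sample × channels.
sample_rate = 91,683,900 / (231 × 3 × 6) = 91,683,900 / 4,158 = 22,050 Hz.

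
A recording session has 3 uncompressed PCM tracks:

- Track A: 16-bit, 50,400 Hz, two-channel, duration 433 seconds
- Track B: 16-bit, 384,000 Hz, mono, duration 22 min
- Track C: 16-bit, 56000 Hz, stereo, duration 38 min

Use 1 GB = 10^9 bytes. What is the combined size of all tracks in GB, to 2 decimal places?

Track A: 50,400 × 433 × 2 × 2 = 87,292,800 bytes.
Track B: 22 min = 1,320 s; 384,000 × 1,320 × 2 × 1 = 1,013,760,000 bytes.
Track C: 38 min = 2,280 s; 56,000 × 2,280 × 2 × 2 = 510,720,000 bytes.
Total = 1,611,772,800 bytes = 1.61 GB.

1.61 GB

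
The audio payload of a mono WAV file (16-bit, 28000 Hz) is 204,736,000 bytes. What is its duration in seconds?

Byte rate = 28,000 × 2 × 1 = 56,000 bytes/s.
Duration = 204,736,000 / 56,000 = 3,656 s.

3,656 seconds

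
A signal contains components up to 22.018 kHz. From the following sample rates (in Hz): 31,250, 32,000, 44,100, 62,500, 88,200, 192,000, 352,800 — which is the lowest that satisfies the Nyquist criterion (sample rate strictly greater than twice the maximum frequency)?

44,100 Hz

Need sample rate > 2 × 22,018 = 44,036 Hz.
Lowest listed rate above 44,036 Hz is 44,100 Hz.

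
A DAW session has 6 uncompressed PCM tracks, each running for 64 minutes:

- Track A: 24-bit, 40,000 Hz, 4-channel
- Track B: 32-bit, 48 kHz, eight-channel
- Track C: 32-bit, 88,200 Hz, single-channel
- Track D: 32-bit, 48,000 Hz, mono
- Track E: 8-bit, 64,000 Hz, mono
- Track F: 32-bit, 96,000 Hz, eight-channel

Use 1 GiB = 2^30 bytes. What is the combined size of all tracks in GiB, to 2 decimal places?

20.37 GiB

64 minutes = 3,840 s.
Track A: 40,000 × 3,840 × 3 × 4 = 1,843,200,000 bytes.
Track B: 48,000 × 3,840 × 4 × 8 = 5,898,240,000 bytes.
Track C: 88,200 × 3,840 × 4 × 1 = 1,354,752,000 bytes.
Track D: 48,000 × 3,840 × 4 × 1 = 737,280,000 bytes.
Track E: 64,000 × 3,840 × 1 × 1 = 245,760,000 bytes.
Track F: 96,000 × 3,840 × 4 × 8 = 11,796,480,000 bytes.
Total = 21,875,712,000 bytes = 20.37 GiB.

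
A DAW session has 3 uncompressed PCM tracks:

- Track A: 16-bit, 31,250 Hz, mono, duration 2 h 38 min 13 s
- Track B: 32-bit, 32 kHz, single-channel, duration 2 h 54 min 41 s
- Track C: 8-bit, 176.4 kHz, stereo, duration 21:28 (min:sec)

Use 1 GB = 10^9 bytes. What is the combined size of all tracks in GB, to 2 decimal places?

2.39 GB

Track A: 2 h 38 min 13 s = 9,493 s; 31,250 × 9,493 × 2 × 1 = 593,312,500 bytes.
Track B: 2 h 54 min 41 s = 10,481 s; 32,000 × 10,481 × 4 × 1 = 1,341,568,000 bytes.
Track C: 21:28 (min:sec) = 1,288 s; 176,400 × 1,288 × 1 × 2 = 454,406,400 bytes.
Total = 2,389,286,900 bytes = 2.39 GB.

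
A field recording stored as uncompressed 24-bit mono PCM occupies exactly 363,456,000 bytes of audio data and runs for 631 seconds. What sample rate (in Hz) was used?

Bytes = sample_rate × seconds × bytes_per_sample × channels.
sample_rate = 363,456,000 / (631 × 3 × 1) = 363,456,000 / 1,893 = 192,000 Hz.

192,000 Hz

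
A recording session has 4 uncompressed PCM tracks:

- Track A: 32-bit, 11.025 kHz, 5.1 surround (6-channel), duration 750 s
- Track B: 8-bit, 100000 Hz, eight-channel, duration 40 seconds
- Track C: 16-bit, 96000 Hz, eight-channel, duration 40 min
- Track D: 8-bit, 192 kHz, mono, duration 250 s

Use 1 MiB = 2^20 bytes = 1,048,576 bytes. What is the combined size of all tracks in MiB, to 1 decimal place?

3781.2 MiB

Track A: 11,025 × 750 × 4 × 6 = 198,450,000 bytes.
Track B: 100,000 × 40 × 1 × 8 = 32,000,000 bytes.
Track C: 40 min = 2,400 s; 96,000 × 2,400 × 2 × 8 = 3,686,400,000 bytes.
Track D: 192,000 × 250 × 1 × 1 = 48,000,000 bytes.
Total = 3,964,850,000 bytes = 3781.2 MiB.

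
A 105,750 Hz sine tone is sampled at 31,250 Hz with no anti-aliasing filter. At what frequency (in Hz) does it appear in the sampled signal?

12,000 Hz

Nyquist = 31,250/2 = 15,625 Hz; 105,750 Hz exceeds it.
Alias = |105,750 − 3×31,250| = |105,750 − 93,750| = 12,000 Hz.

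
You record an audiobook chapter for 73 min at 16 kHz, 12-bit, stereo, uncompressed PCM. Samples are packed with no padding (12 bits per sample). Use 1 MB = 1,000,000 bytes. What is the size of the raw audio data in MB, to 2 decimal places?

Duration = 73 min = 4,380 s.
Bits = 16,000 × 4,380 × 12 × 2 = 1,681,920,000 bits = 210,240,000 bytes.
210,240,000 / 1,000,000 = 210.24 MB.

210.24 MB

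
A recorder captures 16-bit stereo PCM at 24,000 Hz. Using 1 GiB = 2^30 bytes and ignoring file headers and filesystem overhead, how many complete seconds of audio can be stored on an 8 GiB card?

Uncompressed byte rate = 24,000 × 2 × 2 = 96,000 bytes/s.
Capacity = 8 × 1,073,741,824 = 8,589,934,592 bytes.
8,589,934,592 / 96,000 ≈ 89478.49 s → 89,478 seconds.

89,478 seconds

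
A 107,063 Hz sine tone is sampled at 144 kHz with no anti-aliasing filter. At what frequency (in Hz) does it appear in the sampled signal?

36,937 Hz

Nyquist = 144,000/2 = 72,000 Hz; 107,063 Hz exceeds it.
Alias = |107,063 − 1×144,000| = |107,063 − 144,000| = 36,937 Hz.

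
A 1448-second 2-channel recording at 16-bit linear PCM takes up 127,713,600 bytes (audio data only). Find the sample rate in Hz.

22,050 Hz

Bytes = sample_rate × seconds × bytes_per_sample × channels.
sample_rate = 127,713,600 / (1,448 × 2 × 2) = 127,713,600 / 5,792 = 22,050 Hz.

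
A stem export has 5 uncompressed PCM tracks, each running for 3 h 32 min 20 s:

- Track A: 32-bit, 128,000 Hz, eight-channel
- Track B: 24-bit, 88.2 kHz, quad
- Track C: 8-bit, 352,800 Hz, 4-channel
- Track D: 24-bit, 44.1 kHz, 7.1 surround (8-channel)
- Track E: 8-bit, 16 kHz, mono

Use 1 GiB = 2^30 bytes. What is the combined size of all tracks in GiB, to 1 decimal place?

3 h 32 min 20 s = 12,740 s.
Track A: 128,000 × 12,740 × 4 × 8 = 52,183,040,000 bytes.
Track B: 88,200 × 12,740 × 3 × 4 = 13,484,016,000 bytes.
Track C: 352,800 × 12,740 × 1 × 4 = 17,978,688,000 bytes.
Track D: 44,100 × 12,740 × 3 × 8 = 13,484,016,000 bytes.
Track E: 16,000 × 12,740 × 1 × 1 = 203,840,000 bytes.
Total = 97,333,600,000 bytes = 90.6 GiB.

90.6 GiB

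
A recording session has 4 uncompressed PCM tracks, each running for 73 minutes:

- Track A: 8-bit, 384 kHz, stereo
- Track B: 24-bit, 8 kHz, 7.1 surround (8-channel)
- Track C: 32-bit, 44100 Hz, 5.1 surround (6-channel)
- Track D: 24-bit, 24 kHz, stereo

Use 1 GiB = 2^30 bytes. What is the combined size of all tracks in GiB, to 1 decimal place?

73 minutes = 4,380 s.
Track A: 384,000 × 4,380 × 1 × 2 = 3,363,840,000 bytes.
Track B: 8,000 × 4,380 × 3 × 8 = 840,960,000 bytes.
Track C: 44,100 × 4,380 × 4 × 6 = 4,635,792,000 bytes.
Track D: 24,000 × 4,380 × 3 × 2 = 630,720,000 bytes.
Total = 9,471,312,000 bytes = 8.8 GiB.

8.8 GiB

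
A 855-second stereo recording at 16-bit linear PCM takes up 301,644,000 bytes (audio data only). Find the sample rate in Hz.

88,200 Hz

Bytes = sample_rate × seconds × bytes_per_sample × channels.
sample_rate = 301,644,000 / (855 × 2 × 2) = 301,644,000 / 3,420 = 88,200 Hz.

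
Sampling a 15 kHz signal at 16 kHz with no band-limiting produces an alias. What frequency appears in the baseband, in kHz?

Nyquist = 16,000/2 = 8,000 Hz; 15,000 Hz exceeds it.
Alias = |15,000 − 1×16,000| = |15,000 − 16,000| = 1,000 Hz = 1 kHz.

1 kHz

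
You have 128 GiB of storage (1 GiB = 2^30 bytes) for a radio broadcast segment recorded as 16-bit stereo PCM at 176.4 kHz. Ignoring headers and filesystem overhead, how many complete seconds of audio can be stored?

194,783 seconds

Uncompressed byte rate = 176,400 × 2 × 2 = 705,600 bytes/s.
Capacity = 128 × 1,073,741,824 = 137,438,953,472 bytes.
137,438,953,472 / 705,600 ≈ 194783.1 s → 194,783 seconds.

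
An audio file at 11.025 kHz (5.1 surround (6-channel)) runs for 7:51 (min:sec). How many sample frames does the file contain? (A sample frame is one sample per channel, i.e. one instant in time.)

5,192,775 sample frames

7:51 (min:sec) = 471 s.
11,025 samples/s × 471 s = 5,192,775 frames.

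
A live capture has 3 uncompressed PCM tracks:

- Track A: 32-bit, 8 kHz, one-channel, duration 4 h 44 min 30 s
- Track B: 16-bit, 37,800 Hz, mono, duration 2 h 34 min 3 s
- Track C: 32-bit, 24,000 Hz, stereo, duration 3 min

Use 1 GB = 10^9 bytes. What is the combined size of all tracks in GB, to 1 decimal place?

1.3 GB

Track A: 4 h 44 min 30 s = 17,070 s; 8,000 × 17,070 × 4 × 1 = 546,240,000 bytes.
Track B: 2 h 34 min 3 s = 9,243 s; 37,800 × 9,243 × 2 × 1 = 698,770,800 bytes.
Track C: 3 min = 180 s; 24,000 × 180 × 4 × 2 = 34,560,000 bytes.
Total = 1,279,570,800 bytes = 1.3 GB.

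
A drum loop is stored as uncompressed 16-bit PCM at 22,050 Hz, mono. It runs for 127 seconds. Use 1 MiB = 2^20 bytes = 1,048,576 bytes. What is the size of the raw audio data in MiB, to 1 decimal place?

5.3 MiB

Bytes = 22,050 samples/s × 127 s × 2 bytes/sample × 1 ch = 5,600,700 bytes.
5,600,700 / 1,048,576 = 5.3 MiB.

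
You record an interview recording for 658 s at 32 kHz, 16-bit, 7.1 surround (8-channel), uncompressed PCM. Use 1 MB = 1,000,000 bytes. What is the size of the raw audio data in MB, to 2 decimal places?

336.90 MB

Bytes = 32,000 samples/s × 658 s × 2 bytes/sample × 8 ch = 336,896,000 bytes.
336,896,000 / 1,000,000 = 336.90 MB.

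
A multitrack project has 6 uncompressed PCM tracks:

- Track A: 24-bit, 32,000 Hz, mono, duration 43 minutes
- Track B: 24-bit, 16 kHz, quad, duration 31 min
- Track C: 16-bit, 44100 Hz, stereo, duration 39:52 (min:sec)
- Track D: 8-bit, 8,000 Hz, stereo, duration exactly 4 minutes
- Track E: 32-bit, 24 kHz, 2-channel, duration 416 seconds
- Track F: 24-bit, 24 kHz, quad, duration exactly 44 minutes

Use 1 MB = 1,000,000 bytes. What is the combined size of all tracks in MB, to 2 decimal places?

1870.78 MB

Track A: 43 minutes = 2,580 s; 32,000 × 2,580 × 3 × 1 = 247,680,000 bytes.
Track B: 31 min = 1,860 s; 16,000 × 1,860 × 3 × 4 = 357,120,000 bytes.
Track C: 39:52 (min:sec) = 2,392 s; 44,100 × 2,392 × 2 × 2 = 421,948,800 bytes.
Track D: exactly 4 minutes = 240 s; 8,000 × 240 × 1 × 2 = 3,840,000 bytes.
Track E: 24,000 × 416 × 4 × 2 = 79,872,000 bytes.
Track F: exactly 44 minutes = 2,640 s; 24,000 × 2,640 × 3 × 4 = 760,320,000 bytes.
Total = 1,870,780,800 bytes = 1870.78 MB.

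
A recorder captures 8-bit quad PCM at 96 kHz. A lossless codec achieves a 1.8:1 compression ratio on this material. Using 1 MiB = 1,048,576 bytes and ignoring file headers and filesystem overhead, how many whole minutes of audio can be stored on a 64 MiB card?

Uncompressed byte rate = 96,000 × 1 × 4 = 384,000 bytes/s.
After 1.8:1 compression, effective rate ≈ 213333.33 bytes/s.
Capacity = 64 × 1,048,576 = 67,108,864 bytes.
67,108,864 / effective rate ≈ 314.57 s → 5 minutes.

5 minutes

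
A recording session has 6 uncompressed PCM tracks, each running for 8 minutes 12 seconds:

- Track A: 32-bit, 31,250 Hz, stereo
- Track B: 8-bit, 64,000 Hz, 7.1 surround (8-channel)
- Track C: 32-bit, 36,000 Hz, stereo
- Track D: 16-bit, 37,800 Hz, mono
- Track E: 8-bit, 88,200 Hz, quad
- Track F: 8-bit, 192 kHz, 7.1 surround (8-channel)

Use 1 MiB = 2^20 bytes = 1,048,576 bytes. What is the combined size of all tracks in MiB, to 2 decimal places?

1414.38 MiB

8 minutes 12 seconds = 492 s.
Track A: 31,250 × 492 × 4 × 2 = 123,000,000 bytes.
Track B: 64,000 × 492 × 1 × 8 = 251,904,000 bytes.
Track C: 36,000 × 492 × 4 × 2 = 141,696,000 bytes.
Track D: 37,800 × 492 × 2 × 1 = 37,195,200 bytes.
Track E: 88,200 × 492 × 1 × 4 = 173,577,600 bytes.
Track F: 192,000 × 492 × 1 × 8 = 755,712,000 bytes.
Total = 1,483,084,800 bytes = 1414.38 MiB.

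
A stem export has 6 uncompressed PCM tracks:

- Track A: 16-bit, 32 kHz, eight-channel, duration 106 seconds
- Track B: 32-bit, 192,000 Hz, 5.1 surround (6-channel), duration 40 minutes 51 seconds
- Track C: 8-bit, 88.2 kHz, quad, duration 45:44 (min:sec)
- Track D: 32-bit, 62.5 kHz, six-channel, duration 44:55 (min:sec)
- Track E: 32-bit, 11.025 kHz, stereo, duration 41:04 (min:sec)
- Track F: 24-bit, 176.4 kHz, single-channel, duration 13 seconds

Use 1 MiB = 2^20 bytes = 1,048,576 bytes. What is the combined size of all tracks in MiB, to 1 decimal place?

Track A: 32,000 × 106 × 2 × 8 = 54,272,000 bytes.
Track B: 40 minutes 51 seconds = 2,451 s; 192,000 × 2,451 × 4 × 6 = 11,294,208,000 bytes.
Track C: 45:44 (min:sec) = 2,744 s; 88,200 × 2,744 × 1 × 4 = 968,083,200 bytes.
Track D: 44:55 (min:sec) = 2,695 s; 62,500 × 2,695 × 4 × 6 = 4,042,500,000 bytes.
Track E: 41:04 (min:sec) = 2,464 s; 11,025 × 2,464 × 4 × 2 = 217,324,800 bytes.
Track F: 176,400 × 13 × 3 × 1 = 6,879,600 bytes.
Total = 16,583,267,600 bytes = 15815.0 MiB.

15815.0 MiB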